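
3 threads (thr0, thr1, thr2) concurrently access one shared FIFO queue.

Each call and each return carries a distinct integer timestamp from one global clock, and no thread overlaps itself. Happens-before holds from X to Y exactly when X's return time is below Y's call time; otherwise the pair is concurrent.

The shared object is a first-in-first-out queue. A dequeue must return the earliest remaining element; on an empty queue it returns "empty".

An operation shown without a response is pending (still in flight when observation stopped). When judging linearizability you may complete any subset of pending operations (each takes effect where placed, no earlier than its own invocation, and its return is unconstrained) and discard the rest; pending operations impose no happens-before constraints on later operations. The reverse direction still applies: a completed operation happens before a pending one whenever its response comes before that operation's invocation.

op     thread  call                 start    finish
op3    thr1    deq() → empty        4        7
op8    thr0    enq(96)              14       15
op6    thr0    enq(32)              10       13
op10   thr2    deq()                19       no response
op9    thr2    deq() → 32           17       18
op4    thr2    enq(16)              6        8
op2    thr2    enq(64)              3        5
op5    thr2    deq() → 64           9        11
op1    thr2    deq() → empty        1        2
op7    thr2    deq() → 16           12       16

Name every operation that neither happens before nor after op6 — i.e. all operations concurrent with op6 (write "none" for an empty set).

concurrent with op6 ([10,13]): every op whose interval crosses 10..13
op1 [1,2]: before
op2 [3,5]: before
op3 [4,7]: before
op4 [6,8]: before
op5 [9,11]: concurrent
op7 [12,16]: concurrent
op8 [14,15]: after
op9 [17,18]: after
op10 [19,…): after

op5, op7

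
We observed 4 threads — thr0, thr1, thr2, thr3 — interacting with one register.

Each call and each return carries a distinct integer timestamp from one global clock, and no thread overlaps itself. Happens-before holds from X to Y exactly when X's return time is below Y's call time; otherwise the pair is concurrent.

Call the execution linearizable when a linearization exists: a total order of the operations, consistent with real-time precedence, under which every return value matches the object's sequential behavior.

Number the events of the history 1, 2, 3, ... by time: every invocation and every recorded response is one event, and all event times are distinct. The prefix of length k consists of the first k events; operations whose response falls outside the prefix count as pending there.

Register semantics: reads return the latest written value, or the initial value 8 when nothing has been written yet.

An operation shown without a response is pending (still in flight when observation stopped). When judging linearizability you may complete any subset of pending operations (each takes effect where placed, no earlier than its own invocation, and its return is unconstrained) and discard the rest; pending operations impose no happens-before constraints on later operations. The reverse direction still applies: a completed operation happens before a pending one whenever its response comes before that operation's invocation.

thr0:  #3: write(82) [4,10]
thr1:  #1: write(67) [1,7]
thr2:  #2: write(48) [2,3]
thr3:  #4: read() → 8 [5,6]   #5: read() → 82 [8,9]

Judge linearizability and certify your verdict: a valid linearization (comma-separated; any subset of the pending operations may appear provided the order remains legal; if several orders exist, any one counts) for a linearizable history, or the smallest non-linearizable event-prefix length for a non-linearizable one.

not linearizable — minimal violating prefix: 6 events

through event 5 a valid linearization exists; event 6 (#4 responding at time 6) ends that
a single order respects real time; the 2 completed register operations fail replay along it
no escape via the 2 pending operations (#1, #3): every completion choice fails
for example #2, #4 (pending dropped) fails at step 2: #4 read() → 8 is not legal there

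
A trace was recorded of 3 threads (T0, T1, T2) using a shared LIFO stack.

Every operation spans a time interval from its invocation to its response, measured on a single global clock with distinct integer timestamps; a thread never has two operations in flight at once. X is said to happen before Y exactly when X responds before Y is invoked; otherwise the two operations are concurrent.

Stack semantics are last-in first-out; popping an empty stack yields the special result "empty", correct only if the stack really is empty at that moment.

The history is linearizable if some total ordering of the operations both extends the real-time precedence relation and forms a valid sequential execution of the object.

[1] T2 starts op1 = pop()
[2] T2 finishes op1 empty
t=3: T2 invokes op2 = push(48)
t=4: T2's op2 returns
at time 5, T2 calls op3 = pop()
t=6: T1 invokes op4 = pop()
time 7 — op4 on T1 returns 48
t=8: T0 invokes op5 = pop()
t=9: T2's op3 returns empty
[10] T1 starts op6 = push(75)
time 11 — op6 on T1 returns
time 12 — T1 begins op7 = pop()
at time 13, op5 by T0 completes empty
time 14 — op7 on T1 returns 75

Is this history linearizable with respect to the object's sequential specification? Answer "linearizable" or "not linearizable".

a witness: op1, op2, op4, op3, op5, op6, op7
after step 1 (op1 pop() → empty): stack <>
after step 2 (op2 push(48)): stack <48>
after step 3 (op4 pop() → 48): stack <>
after step 4 (op3 pop() → empty): stack <>
after step 5 (op5 pop() → empty): stack <>
after step 6 (op6 push(75)): stack <75>
after step 7 (op7 pop() → 75): stack <>

linearizable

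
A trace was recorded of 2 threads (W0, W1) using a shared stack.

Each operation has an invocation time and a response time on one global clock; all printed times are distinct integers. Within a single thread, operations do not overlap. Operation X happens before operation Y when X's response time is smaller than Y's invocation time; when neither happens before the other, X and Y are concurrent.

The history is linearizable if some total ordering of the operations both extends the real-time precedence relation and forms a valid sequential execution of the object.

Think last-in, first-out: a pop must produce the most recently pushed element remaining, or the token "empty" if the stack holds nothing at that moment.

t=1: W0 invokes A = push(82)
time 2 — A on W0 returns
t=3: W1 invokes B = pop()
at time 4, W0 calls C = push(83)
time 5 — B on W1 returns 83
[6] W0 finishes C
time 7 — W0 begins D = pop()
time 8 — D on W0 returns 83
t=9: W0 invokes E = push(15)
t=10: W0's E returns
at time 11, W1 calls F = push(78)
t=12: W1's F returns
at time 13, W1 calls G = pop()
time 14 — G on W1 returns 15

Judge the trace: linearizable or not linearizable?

the violation lands at event 8, D's response at time 8: events 1..7 linearize, events 1..8 do not
checked exhaustively: 2 real-time-consistent orders of 4 completed operations, zero legal stack replays
e.g. A, B, C, D: illegal at step 2, since B pop() → 83 cannot apply there
e.g. A, C, B, D: illegal at step 4, since D pop() → 83 cannot apply there

not linearizable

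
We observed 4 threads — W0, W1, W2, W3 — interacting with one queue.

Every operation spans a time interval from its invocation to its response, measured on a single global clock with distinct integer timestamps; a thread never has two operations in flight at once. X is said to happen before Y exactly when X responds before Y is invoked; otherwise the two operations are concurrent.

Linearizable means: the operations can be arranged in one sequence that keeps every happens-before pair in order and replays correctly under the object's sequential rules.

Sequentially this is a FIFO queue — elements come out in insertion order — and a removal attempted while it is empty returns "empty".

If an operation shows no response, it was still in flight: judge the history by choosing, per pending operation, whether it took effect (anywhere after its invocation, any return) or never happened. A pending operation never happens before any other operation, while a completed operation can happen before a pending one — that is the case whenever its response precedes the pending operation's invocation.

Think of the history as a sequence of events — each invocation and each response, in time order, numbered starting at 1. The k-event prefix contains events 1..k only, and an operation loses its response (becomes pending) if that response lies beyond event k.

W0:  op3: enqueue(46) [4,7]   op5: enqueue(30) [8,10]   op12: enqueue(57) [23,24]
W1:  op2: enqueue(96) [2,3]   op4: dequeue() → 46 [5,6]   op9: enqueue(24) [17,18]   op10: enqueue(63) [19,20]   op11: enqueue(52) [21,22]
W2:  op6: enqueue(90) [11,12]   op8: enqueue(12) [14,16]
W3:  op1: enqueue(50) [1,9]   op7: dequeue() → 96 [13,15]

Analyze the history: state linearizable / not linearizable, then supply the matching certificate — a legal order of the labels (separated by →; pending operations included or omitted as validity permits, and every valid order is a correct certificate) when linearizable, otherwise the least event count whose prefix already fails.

prefix check: 1..5 passes, 1..6 fails once op4's time-6 response joins
exhaustive check: the 2 completed queue ops admit one real-time order; illegal
no escape via the 2 pending operations (op1, op3): every completion choice fails
one such order, op2, op4 (pending dropped), breaks at step 2 where op4 dequeue() → 46 is illegal

not linearizable — minimal violating prefix: 6 events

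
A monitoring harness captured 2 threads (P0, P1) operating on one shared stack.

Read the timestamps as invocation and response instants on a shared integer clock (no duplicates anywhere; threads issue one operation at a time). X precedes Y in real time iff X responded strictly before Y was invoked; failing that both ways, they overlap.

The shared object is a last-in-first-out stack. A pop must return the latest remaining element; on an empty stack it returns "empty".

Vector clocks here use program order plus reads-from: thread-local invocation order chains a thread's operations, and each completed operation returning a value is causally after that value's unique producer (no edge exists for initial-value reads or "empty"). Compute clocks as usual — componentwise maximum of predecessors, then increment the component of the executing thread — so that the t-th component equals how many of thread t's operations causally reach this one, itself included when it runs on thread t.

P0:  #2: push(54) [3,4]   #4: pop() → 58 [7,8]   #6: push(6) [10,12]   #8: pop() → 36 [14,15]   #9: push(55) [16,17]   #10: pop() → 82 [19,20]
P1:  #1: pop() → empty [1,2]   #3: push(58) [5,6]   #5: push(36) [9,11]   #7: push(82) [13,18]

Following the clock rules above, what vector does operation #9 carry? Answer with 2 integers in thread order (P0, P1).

(5, 3)

VC(#1, invoked at 1): no causal predecessors; +1 on P1 → (0, 1)
VC(#2, invoked at 3): no causal predecessors; +1 on P0 → (1, 0)
#3 (invocation 5): componentwise max over VC(#1)=(0, 1), +1 at P1, giving (0, 2)
#5 (invocation 9): componentwise max over VC(#3)=(0, 2), +1 at P1, giving (0, 3)
#7 (invocation 13): componentwise max over VC(#5)=(0, 3), +1 at P1, giving (0, 4)
#4 (invocation 7): componentwise max over VC(#2)=(1, 0), VC(#3)=(0, 2), +1 at P0, giving (2, 2)
#6 (invocation 10): componentwise max over VC(#4)=(2, 2), +1 at P0, giving (3, 2)
#8 (invocation 14): componentwise max over VC(#5)=(0, 3), VC(#6)=(3, 2), +1 at P0, giving (4, 3)
#9 (invocation 16): componentwise max over VC(#8)=(4, 3), +1 at P0, giving (5, 3)
#10 (invocation 19): componentwise max over VC(#7)=(0, 4), VC(#9)=(5, 3), +1 at P0, giving (6, 4)
target: VC(#9) = (5, 3)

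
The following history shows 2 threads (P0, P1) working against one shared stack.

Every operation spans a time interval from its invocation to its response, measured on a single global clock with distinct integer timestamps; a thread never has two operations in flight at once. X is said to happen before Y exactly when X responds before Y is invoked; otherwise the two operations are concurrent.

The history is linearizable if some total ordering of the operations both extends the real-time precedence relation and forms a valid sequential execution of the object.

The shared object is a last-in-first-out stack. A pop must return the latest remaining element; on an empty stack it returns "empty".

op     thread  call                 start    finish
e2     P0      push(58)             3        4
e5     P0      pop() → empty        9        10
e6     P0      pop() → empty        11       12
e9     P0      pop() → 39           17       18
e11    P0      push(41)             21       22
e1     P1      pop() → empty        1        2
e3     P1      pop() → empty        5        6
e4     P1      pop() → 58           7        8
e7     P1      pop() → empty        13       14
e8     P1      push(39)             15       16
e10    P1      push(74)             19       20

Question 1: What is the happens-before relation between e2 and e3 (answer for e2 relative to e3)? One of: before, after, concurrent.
e2 spans [3,4], e3 spans [5,6]
resp(e2)=4 < inv(e3)=5

before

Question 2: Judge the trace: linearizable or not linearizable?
already the first 6 events (up to e3's response at time 6) admit no linearization; the first 5 still do
the sole real-time-consistent order of 3 completed operations fails the stack replay
sample order e1, e2, e3 stalls at step 3 — e3 pop() → empty has no legal effect

not linearizable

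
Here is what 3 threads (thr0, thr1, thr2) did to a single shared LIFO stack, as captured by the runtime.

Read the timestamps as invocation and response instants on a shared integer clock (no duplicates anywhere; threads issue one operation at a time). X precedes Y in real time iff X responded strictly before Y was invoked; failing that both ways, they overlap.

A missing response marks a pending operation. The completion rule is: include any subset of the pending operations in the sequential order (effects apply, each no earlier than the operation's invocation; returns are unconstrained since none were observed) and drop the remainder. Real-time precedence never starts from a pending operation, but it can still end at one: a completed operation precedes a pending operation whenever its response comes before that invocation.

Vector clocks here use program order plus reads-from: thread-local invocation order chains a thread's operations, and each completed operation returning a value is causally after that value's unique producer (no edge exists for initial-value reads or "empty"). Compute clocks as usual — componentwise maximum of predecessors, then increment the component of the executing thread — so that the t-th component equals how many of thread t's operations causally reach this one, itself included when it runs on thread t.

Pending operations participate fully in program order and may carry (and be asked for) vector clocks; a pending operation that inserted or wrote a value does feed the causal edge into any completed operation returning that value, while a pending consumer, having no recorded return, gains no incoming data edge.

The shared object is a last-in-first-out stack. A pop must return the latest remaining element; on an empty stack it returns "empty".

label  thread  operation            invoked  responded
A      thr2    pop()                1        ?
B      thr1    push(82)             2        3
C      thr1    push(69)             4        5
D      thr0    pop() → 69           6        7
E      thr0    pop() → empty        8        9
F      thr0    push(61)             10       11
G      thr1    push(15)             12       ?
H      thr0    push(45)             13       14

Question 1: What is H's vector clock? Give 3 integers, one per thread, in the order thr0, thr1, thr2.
A (invocation 1): nothing precedes it; thr2's component alone gives (0, 0, 1)
B (invocation 2): nothing precedes it; thr1's component alone gives (0, 1, 0)
C (invocation 4): componentwise max over VC(B)=(0, 1, 0), +1 at thr1, giving (0, 2, 0)
G (invocation 12): componentwise max over VC(C)=(0, 2, 0), +1 at thr1, giving (0, 3, 0)
D (invocation 6): componentwise max over VC(C)=(0, 2, 0), +1 at thr0, giving (1, 2, 0)
E (invocation 8): componentwise max over VC(D)=(1, 2, 0), +1 at thr0, giving (2, 2, 0)
F (invocation 10): componentwise max over VC(E)=(2, 2, 0), +1 at thr0, giving (3, 2, 0)
H (invocation 13): componentwise max over VC(F)=(3, 2, 0), +1 at thr0, giving (4, 2, 0)
target: VC(H) = (4, 2, 0)

(4, 2, 0)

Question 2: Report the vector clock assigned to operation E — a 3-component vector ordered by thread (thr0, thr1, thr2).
A, invoked 1, has no incoming edges; only thr2's bump applies → (0, 0, 1)
B, invoked 2, has no incoming edges; only thr1's bump applies → (0, 1, 0)
invoked at 4, C merges VC(B)=(0, 1, 0) and bumps thr1's slot → (0, 2, 0)
invoked at 12, G merges VC(C)=(0, 2, 0) and bumps thr1's slot → (0, 3, 0)
invoked at 6, D merges VC(C)=(0, 2, 0) and bumps thr0's slot → (1, 2, 0)
invoked at 8, E merges VC(D)=(1, 2, 0) and bumps thr0's slot → (2, 2, 0)
invoked at 10, F merges VC(E)=(2, 2, 0) and bumps thr0's slot → (3, 2, 0)
invoked at 13, H merges VC(F)=(3, 2, 0) and bumps thr0's slot → (4, 2, 0)
target: VC(E) = (2, 2, 0)

(2, 2, 0)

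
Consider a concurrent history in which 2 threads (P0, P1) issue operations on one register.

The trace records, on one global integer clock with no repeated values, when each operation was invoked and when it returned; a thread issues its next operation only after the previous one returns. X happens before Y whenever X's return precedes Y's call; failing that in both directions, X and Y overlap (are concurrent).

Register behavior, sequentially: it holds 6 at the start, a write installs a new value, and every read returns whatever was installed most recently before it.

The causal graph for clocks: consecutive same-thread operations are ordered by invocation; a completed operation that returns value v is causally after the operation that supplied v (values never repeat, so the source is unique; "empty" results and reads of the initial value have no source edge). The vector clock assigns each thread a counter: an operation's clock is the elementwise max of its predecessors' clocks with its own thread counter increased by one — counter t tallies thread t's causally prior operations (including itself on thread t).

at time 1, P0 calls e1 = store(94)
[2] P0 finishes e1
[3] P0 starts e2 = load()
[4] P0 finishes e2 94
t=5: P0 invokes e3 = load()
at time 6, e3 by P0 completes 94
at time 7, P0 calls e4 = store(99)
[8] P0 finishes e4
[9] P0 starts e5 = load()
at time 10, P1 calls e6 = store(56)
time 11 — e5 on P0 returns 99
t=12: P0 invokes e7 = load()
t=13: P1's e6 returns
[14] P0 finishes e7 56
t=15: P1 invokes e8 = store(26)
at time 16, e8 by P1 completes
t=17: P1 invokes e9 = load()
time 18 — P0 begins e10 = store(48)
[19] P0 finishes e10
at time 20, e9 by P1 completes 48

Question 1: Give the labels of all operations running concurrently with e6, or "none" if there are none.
e6 spans [10,13]; an op avoiding the whole window 10..13 is ordered, any other is concurrent
e1 [1,2]: before
e2 [3,4]: before
e3 [5,6]: before
e4 [7,8]: before
e5 [9,11]: concurrent
e7 [12,14]: concurrent
e8 [15,16]: after
e9 [17,20]: after
e10 [18,19]: after

e5, e7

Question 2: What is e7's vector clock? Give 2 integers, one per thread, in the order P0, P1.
e6 (invocation 10): nothing precedes it; P1's component alone gives (0, 1)
e1 (invocation 1): nothing precedes it; P0's component alone gives (1, 0)
e8 (invocation 15): componentwise max over VC(e6)=(0, 1), +1 at P1, giving (0, 2)
e2 (invocation 3): componentwise max over VC(e1)=(1, 0), +1 at P0, giving (2, 0)
e3 (invocation 5): componentwise max over VC(e1)=(1, 0), VC(e2)=(2, 0), +1 at P0, giving (3, 0)
e4 (invocation 7): componentwise max over VC(e3)=(3, 0), +1 at P0, giving (4, 0)
e5 (invocation 9): componentwise max over VC(e4)=(4, 0), +1 at P0, giving (5, 0)
e7 (invocation 12): componentwise max over VC(e5)=(5, 0), VC(e6)=(0, 1), +1 at P0, giving (6, 1)
e10 (invocation 18): componentwise max over VC(e7)=(6, 1), +1 at P0, giving (7, 1)
e9 (invocation 17): componentwise max over VC(e8)=(0, 2), VC(e10)=(7, 1), +1 at P1, giving (7, 3)
target: VC(e7) = (6, 1)

(6, 1)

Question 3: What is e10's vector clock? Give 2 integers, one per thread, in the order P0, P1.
root op e6, invoked 10: fresh clock plus P1's own tick → (0, 1)
root op e1, invoked 1: fresh clock plus P0's own tick → (1, 0)
VC(e8, invoked at 15): max of VC(e6)=(0, 1), then +1 on thread P1 → (0, 2)
VC(e2, invoked at 3): max of VC(e1)=(1, 0), then +1 on thread P0 → (2, 0)
VC(e3, invoked at 5): max of VC(e1)=(1, 0), VC(e2)=(2, 0), then +1 on thread P0 → (3, 0)
VC(e4, invoked at 7): max of VC(e3)=(3, 0), then +1 on thread P0 → (4, 0)
VC(e5, invoked at 9): max of VC(e4)=(4, 0), then +1 on thread P0 → (5, 0)
VC(e7, invoked at 12): max of VC(e5)=(5, 0), VC(e6)=(0, 1), then +1 on thread P0 → (6, 1)
VC(e10, invoked at 18): max of VC(e7)=(6, 1), then +1 on thread P0 → (7, 1)
VC(e9, invoked at 17): max of VC(e8)=(0, 2), VC(e10)=(7, 1), then +1 on thread P1 → (7, 3)
target: VC(e10) = (7, 1)

(7, 1)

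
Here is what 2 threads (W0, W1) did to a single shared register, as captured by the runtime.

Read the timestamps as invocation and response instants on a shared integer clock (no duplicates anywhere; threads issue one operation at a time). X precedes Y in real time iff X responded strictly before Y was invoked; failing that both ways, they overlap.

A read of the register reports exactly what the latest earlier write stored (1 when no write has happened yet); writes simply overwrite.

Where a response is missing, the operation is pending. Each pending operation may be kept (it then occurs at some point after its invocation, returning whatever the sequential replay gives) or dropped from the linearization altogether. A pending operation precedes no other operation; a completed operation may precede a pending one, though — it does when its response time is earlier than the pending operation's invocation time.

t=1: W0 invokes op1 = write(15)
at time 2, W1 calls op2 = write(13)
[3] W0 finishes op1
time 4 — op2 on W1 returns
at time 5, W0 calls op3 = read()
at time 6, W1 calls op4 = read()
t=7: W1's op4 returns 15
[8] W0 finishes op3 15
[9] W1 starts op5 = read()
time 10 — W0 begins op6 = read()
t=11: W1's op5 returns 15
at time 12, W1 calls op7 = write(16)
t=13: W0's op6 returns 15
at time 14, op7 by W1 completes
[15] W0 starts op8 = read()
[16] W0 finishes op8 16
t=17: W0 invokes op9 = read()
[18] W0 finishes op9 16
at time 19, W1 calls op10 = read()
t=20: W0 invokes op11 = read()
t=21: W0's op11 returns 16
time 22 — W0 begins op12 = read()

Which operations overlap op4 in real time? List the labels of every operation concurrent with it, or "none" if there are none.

overlap test against op4 [6,7]: concurrent iff the interval meets 6..7
op1 [1,3]: before
op2 [2,4]: before
op3 [5,8]: concurrent
op5 [9,11]: after
op6 [10,13]: after
op7 [12,14]: after
op8 [15,16]: after
op9 [17,18]: after
op10 [19,…): after
op11 [20,21]: after
op12 [22,…): after

op3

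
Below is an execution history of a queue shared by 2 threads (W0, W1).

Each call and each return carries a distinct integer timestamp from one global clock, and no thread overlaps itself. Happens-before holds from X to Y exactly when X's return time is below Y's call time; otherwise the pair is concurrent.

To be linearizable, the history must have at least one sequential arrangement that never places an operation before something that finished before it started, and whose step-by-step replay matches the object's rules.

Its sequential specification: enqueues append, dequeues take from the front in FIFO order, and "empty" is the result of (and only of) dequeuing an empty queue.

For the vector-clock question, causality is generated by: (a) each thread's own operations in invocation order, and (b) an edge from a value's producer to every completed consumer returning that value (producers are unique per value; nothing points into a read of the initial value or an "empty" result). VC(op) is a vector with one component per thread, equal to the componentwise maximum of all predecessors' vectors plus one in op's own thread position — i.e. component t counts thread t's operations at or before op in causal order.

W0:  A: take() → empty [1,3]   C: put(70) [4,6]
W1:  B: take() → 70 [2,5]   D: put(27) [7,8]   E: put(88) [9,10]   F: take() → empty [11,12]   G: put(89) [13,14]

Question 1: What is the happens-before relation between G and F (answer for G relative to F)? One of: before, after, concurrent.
G spans [13,14], F spans [11,12]
resp(F)=12 < inv(G)=13

after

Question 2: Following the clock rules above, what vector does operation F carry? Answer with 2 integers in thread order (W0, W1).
A (invocation 1): nothing precedes it; W0's component alone gives (1, 0)
invoked at 4, C merges VC(A)=(1, 0) and bumps W0's slot → (2, 0)
invoked at 2, B merges VC(C)=(2, 0) and bumps W1's slot → (2, 1)
invoked at 7, D merges VC(B)=(2, 1) and bumps W1's slot → (2, 2)
invoked at 9, E merges VC(D)=(2, 2) and bumps W1's slot → (2, 3)
invoked at 11, F merges VC(E)=(2, 3) and bumps W1's slot → (2, 4)
invoked at 13, G merges VC(F)=(2, 4) and bumps W1's slot → (2, 5)
target: VC(F) = (2, 4)

(2, 4)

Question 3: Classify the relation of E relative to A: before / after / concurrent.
E spans [9,10], A spans [1,3]
resp(A)=3 < inv(E)=9

after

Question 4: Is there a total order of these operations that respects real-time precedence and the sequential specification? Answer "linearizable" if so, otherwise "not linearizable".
the violation lands at event 12, F's response at time 12: events 1..11 linearize, events 1..12 do not
all 3 real-time-respecting orders fail — 6 completed queue operations, no legal replay
one such order, A, B, C, D, E, F, breaks at step 2 where B take() → 70 is illegal
one such order, A, C, B, D, E, F, breaks at step 6 where F take() → empty is illegal

not linearizable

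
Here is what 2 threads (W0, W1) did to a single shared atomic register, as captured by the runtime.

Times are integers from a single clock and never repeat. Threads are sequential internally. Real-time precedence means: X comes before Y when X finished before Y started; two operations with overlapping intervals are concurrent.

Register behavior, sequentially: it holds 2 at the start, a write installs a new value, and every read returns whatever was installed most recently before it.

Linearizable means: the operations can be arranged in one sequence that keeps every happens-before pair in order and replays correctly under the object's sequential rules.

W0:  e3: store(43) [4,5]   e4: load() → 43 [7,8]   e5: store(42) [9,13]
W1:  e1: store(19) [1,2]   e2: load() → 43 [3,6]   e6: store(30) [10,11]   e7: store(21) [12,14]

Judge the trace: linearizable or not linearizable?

linearizable

witness order: e1, e3, e2, e4, e5, e6, e7
step 1: e1 store(19) — value 19
step 2: e3 store(43) — value 43
step 3: e2 load() → 43 — value 43
step 4: e4 load() → 43 — value 43
step 5: e5 store(42) — value 42
step 6: e6 store(30) — value 30
step 7: e7 store(21) — value 21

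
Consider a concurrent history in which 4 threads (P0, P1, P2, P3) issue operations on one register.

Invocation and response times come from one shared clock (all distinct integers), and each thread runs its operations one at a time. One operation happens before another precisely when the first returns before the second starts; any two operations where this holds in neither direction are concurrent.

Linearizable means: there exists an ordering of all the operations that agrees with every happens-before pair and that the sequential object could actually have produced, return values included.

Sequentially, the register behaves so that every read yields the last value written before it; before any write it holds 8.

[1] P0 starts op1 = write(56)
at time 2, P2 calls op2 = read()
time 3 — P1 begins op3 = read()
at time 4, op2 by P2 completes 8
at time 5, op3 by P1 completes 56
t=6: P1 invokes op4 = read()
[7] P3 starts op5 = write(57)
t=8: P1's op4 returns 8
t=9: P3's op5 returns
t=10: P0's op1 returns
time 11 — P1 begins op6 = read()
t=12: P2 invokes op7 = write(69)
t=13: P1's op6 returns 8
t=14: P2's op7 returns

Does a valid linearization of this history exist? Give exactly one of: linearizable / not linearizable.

not linearizable

through event 7 a valid linearization exists; event 8 (op4 responding at time 8) ends that
real-time-consistent orders of the 3 completed operations: 2 — all fail the register replay
include/drop combinations of the 2 pending operations (op1, op5) were all tried; none helps
for example op2, op3, op4 (pending dropped) fails at step 2: op3 read() → 56 is not legal there
for example op3, op2, op4 (pending dropped) fails at step 1: op3 read() → 56 is not legal there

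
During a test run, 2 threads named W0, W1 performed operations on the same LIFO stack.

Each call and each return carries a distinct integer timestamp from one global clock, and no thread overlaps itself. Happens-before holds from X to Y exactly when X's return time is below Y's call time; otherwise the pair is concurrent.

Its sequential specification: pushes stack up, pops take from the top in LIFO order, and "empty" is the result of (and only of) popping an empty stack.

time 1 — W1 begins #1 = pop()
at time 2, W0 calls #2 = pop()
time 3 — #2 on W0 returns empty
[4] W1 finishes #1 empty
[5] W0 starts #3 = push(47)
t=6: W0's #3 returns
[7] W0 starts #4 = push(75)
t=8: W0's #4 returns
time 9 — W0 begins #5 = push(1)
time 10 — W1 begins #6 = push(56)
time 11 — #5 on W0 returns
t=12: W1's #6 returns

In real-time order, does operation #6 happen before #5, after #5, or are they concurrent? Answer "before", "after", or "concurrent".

concurrent

#6 spans [10,12], #5 spans [9,11]
the intervals overlap in both directions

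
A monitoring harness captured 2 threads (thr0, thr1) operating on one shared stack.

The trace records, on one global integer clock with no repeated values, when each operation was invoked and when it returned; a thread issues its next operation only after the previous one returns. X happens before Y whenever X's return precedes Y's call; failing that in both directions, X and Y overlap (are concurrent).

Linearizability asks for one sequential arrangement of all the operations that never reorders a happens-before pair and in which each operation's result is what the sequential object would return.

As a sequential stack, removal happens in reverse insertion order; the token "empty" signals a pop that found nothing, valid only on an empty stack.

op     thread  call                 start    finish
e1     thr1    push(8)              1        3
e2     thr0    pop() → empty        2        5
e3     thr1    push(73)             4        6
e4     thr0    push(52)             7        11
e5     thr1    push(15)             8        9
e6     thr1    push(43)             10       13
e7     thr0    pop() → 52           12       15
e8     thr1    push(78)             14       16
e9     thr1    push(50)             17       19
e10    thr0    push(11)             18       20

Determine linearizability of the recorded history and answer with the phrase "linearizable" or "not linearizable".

linearizable

witness order: e2, e1, e3, e5, e4, e7, e6, e8, e9, e10
after step 1 (e2 pop() → empty): stack <>
after step 2 (e1 push(8)): stack <8>
after step 3 (e3 push(73)): stack <8,73>
after step 4 (e5 push(15)): stack <8,73,15>
after step 5 (e4 push(52)): stack <8,73,15,52>
after step 6 (e7 pop() → 52): stack <8,73,15>
after step 7 (e6 push(43)): stack <8,73,15,43>
after step 8 (e8 push(78)): stack <8,73,15,43,78>
after step 9 (e9 push(50)): stack <8,73,15,43,78,50>
after step 10 (e10 push(11)): stack <8,73,15,43,78,50,11>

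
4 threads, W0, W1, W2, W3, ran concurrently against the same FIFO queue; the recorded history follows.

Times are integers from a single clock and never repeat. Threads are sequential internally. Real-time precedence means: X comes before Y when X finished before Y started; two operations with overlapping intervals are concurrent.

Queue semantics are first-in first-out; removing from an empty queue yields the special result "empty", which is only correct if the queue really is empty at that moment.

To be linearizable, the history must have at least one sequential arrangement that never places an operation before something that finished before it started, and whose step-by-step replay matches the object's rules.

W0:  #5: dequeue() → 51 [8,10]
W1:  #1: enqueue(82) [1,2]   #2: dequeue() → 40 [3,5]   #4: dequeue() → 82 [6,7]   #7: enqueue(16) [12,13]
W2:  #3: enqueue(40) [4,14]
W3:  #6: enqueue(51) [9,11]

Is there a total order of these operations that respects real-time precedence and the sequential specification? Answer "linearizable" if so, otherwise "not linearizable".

not linearizable

cut after 4 events: linearizable; cut after 5 events (#2 responds, time 5): not linearizable
one real-time candidate order over the 2 completed operations — the FIFO queue replay rejects it
include/drop combinations of the 1 pending operation (#3) were all tried; none helps
take #1, #2 (pending dropped): step 2 already fails, because #2 dequeue() → 40 cannot occur there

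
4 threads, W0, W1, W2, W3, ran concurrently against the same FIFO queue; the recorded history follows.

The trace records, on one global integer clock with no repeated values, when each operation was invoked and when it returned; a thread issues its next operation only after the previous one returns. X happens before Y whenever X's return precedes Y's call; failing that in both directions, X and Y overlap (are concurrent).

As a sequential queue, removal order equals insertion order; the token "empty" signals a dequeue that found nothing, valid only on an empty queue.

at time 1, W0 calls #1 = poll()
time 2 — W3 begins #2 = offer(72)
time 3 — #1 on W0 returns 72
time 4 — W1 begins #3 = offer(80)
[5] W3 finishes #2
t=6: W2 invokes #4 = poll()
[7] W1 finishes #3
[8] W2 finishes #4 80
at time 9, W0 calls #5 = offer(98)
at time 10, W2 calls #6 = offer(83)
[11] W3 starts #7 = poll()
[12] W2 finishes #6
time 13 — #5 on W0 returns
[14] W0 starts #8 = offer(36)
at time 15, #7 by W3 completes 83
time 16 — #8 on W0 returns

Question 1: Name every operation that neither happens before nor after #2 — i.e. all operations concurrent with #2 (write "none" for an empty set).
Answer: #1, #3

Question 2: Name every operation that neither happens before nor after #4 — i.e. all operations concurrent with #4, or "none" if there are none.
Answer: #3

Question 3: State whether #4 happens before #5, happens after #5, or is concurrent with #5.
Answer: before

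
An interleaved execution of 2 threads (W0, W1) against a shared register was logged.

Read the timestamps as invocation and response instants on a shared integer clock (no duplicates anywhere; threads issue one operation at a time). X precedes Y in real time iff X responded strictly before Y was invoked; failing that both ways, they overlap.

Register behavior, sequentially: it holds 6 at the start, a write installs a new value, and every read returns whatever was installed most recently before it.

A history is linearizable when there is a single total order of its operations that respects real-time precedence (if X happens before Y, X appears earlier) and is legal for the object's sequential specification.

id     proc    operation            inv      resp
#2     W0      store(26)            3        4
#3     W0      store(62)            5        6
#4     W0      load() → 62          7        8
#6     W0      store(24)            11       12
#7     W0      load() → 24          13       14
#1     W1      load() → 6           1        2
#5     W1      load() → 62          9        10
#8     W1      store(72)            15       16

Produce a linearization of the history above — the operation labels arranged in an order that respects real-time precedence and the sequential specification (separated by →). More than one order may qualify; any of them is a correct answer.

after step 1 (#1 load() → 6): value 6
after step 2 (#2 store(26)): value 26
after step 3 (#3 store(62)): value 62
after step 4 (#4 load() → 62): value 62
after step 5 (#5 load() → 62): value 62
after step 6 (#6 store(24)): value 24
after step 7 (#7 load() → 24): value 24
after step 8 (#8 store(72)): value 72

#1 → #2 → #3 → #4 → #5 → #6 → #7 → #8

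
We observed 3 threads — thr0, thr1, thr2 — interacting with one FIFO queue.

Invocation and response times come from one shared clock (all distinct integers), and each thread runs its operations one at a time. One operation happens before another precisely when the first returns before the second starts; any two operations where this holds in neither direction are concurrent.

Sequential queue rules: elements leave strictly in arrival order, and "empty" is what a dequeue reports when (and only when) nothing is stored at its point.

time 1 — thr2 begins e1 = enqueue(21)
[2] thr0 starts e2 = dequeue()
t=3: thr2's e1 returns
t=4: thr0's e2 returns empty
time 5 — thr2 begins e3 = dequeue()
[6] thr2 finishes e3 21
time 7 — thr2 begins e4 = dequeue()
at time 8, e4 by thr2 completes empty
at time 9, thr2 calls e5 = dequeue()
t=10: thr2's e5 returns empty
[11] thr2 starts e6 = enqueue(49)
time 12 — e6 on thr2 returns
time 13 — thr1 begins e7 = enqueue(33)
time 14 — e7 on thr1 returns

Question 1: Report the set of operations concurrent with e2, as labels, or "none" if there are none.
Answer: e1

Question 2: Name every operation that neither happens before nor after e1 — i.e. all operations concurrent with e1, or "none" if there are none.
Answer: e2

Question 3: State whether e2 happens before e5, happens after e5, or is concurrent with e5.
Answer: before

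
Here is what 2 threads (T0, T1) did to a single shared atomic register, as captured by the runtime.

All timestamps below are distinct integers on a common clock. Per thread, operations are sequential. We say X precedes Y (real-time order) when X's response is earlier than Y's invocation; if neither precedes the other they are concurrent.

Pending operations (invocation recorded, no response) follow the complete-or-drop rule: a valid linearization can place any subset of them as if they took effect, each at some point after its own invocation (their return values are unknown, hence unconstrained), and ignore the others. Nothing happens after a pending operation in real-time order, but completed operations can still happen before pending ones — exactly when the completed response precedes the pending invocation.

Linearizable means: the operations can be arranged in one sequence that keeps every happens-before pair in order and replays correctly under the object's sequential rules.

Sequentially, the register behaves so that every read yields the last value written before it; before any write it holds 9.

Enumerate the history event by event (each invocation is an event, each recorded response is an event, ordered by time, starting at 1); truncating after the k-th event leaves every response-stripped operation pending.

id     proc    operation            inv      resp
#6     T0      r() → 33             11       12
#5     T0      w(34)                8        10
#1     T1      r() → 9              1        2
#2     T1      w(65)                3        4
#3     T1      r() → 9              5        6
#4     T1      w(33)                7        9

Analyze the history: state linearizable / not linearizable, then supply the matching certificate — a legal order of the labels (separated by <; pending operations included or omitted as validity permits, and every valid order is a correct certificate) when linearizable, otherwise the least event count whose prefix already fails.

prefix check: 1..5 passes, 1..6 fails once #3's time-6 response joins
the completed operations (3 total) allow one real-time order; the atomic register replay rejects it
for example #1, #2, #3 fails at step 3: #3 r() → 9 is not legal there

not linearizable — minimal violating prefix: 6 events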